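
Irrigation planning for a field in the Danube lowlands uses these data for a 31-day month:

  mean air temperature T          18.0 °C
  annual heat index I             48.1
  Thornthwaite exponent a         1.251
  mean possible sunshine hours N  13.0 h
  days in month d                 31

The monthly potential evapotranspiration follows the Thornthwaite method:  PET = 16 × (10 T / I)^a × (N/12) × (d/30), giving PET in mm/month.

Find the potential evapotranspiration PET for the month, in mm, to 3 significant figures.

93.3 mm

10T/I = 10 × 18.0 / 48.1 = 3.7422
(10T/I)^a = 3.7422^1.251 = 5.2117
Uncorrected PET = 16 × 5.2117 = 83.387 mm
Correction = (N/12)(d/30) = (13.0/12)(31/30) = 1.1194
PET = 83.387 × 1.1194 = 93.343 mm/month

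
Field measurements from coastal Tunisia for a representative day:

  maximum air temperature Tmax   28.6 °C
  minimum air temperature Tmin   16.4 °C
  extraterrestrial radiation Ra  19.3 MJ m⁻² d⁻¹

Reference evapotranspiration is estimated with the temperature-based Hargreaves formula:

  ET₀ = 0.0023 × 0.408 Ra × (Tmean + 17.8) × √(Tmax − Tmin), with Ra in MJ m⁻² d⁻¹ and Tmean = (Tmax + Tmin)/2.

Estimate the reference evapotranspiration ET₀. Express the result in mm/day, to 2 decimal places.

2.55 mm/day

Tmean = (28.6 + 16.4)/2 = 22.50 °C
0.408 Ra = 0.408 × 19.3 = 7.8744 mm/d equivalent
ET₀ = 0.0023 × 7.8744 × (22.50 + 17.8) × √12.2 = 0.0023 × 7.8744 × 40.30 × 3.4928 = 2.5493 mm/d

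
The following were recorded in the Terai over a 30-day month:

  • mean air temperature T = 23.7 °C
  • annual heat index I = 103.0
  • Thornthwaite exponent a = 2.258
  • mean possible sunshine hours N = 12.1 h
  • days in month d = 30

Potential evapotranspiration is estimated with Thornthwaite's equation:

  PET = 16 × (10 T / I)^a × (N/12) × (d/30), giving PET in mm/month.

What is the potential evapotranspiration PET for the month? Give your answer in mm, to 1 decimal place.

105.9 mm

10T/I = 10 × 23.7 / 103.0 = 2.3010
(10T/I)^a = 2.3010^2.258 = 6.5646
Uncorrected PET = 16 × 6.5646 = 105.034 mm
Correction = (N/12)(d/30) = (12.1/12)(30/30) = 1.0083
PET = 105.034 × 1.0083 = 105.906 mm/month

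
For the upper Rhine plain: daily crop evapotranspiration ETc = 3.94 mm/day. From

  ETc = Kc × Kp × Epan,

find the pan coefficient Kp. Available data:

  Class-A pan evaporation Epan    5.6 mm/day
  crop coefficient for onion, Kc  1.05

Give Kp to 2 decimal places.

ETc = Kc × Kp × Epan  ⇒  Kp = ETc / (Kc × Epan)
Kp = 3.94 / (1.05 × 5.6) = 3.94 / 5.880 = 0.6701

0.67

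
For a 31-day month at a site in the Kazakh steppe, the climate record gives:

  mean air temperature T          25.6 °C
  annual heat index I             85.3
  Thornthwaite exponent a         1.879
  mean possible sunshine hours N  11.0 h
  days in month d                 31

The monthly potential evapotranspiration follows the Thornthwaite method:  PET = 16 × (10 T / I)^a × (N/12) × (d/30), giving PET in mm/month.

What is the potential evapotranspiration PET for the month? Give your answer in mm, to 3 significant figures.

120 mm

10T/I = 10 × 25.6 / 85.3 = 3.0012
(10T/I)^a = 3.0012^1.879 = 7.8856
Uncorrected PET = 16 × 7.8856 = 126.170 mm
Correction = (N/12)(d/30) = (11.0/12)(31/30) = 0.9472
PET = 126.170 × 0.9472 = 119.508 mm/month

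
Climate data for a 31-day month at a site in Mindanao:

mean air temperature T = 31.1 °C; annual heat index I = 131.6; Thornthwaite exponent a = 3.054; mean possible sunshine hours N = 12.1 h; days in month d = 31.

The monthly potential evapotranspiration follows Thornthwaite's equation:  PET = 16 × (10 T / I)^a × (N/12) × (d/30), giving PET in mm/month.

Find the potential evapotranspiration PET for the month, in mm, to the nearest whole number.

230 mm

10T/I = 10 × 31.1 / 131.6 = 2.3632
(10T/I)^a = 2.3632^3.054 = 13.8252
Uncorrected PET = 16 × 13.8252 = 221.203 mm
Correction = (N/12)(d/30) = (12.1/12)(31/30) = 1.0419
PET = 221.203 × 1.0419 = 230.471 mm/month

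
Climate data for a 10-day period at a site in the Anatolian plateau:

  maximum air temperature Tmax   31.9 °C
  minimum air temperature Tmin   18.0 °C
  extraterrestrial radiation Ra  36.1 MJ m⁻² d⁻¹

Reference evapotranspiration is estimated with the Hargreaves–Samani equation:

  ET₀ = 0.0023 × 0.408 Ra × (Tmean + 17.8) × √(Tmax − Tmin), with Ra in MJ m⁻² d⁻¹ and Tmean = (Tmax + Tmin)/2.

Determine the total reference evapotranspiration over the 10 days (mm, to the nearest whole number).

54 mm

Tmean = (31.9 + 18.0)/2 = 24.95 °C
0.408 Ra = 0.408 × 36.1 = 14.7288 mm/d equivalent
ET₀ = 0.0023 × 14.7288 × (24.95 + 17.8) × √13.9 = 0.0023 × 14.7288 × 42.75 × 3.7283 = 5.3994 mm/d
Over 10 days: 5.3994 × 10 = 53.994 mm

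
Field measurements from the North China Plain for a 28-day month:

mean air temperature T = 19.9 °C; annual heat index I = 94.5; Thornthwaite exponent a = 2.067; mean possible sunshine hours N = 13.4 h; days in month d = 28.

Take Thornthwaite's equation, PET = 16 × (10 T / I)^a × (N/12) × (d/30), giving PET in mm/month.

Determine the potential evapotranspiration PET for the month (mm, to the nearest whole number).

10T/I = 10 × 19.9 / 94.5 = 2.1058
(10T/I)^a = 2.1058^2.067 = 4.6613
Uncorrected PET = 16 × 4.6613 = 74.581 mm
Correction = (N/12)(d/30) = (13.4/12)(28/30) = 1.0422
PET = 74.581 × 1.0422 = 77.728 mm/month

78 mm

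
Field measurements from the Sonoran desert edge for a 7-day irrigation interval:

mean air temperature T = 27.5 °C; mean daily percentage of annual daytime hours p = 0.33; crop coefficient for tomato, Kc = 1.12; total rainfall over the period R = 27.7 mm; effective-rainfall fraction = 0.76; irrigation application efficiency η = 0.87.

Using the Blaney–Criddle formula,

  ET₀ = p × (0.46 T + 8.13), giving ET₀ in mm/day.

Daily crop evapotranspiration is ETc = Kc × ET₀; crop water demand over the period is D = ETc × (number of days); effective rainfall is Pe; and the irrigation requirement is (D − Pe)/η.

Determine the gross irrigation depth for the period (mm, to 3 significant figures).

37.6 mm

ET₀ = 0.33 × (0.46 × 27.5 + 8.13) = 0.33 × 20.780 = 6.8574 mm/d
ETc = Kc × ET₀ = 1.12 × 6.8574 = 7.6803 mm/d
Crop demand D = ETc × 7 d = 7.6803 × 7 = 53.762 mm
Pe = 0.76 × 27.7 = 21.052 mm
D − Pe = 53.762 − 21.052 = 32.710 mm
Gross irrigation = 32.710 / 0.87 = 37.598 mm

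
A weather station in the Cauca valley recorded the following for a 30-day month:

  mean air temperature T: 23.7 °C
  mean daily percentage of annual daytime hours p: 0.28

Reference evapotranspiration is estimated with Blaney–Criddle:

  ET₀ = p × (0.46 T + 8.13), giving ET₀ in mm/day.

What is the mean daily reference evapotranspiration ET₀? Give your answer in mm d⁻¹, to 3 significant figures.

5.33 mm d⁻¹

ET₀ = 0.28 × (0.46 × 23.7 + 8.13) = 0.28 × 19.032 = 5.3290 mm/d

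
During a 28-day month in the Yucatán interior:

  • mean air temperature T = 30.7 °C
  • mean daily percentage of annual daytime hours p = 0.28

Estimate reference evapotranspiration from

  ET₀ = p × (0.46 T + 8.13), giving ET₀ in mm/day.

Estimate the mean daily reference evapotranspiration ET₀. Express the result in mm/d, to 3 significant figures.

6.23 mm/d

ET₀ = 0.28 × (0.46 × 30.7 + 8.13) = 0.28 × 22.252 = 6.2306 mm/d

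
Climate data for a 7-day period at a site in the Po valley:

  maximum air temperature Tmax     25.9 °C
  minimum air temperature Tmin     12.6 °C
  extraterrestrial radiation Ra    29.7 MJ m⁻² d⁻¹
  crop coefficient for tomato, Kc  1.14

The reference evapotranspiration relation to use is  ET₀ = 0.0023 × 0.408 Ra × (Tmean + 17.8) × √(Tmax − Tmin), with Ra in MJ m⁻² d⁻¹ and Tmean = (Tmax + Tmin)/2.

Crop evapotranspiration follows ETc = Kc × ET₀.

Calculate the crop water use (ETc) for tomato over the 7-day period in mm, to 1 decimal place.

30.1 mm

Tmean = (25.9 + 12.6)/2 = 19.25 °C
0.408 Ra = 0.408 × 29.7 = 12.1176 mm/d equivalent
ET₀ = 0.0023 × 12.1176 × (19.25 + 17.8) × √13.3 = 0.0023 × 12.1176 × 37.05 × 3.6469 = 3.7658 mm/d
ETc = Kc × ET₀ = 1.14 × 3.7658 = 4.2930 mm/d
Over 7 days: 4.2930 × 7 = 30.051 mm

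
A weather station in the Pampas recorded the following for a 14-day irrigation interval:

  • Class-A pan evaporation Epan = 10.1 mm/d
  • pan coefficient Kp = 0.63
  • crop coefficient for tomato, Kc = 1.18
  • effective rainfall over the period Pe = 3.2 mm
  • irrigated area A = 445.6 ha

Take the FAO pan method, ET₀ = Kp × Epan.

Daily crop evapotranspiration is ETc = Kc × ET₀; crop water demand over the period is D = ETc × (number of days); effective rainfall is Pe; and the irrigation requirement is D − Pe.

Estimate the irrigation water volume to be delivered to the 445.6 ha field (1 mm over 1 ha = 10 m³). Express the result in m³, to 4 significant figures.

ET₀ = 0.63 × 10.1 = 6.3630 mm/d
ETc = Kc × ET₀ = 1.18 × 6.3630 = 7.5083 mm/d
Crop demand D = ETc × 14 d = 7.5083 × 14 = 105.116 mm
D − Pe = 105.116 − 3.2 = 101.916 mm
Volume = 101.916 mm × 445.6 ha × 10 = 454137.7 m³

454100 m³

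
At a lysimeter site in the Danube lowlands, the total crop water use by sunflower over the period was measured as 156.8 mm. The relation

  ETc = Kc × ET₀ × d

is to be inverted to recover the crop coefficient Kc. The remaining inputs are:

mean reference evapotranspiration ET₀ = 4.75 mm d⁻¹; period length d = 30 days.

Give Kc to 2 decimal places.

1.10

ETc = Kc × ET₀ × d  ⇒  Kc = ETc / (ET₀ × d)
Kc = 156.8 / (4.75 × 30) = 156.8 / 142.50 = 1.1004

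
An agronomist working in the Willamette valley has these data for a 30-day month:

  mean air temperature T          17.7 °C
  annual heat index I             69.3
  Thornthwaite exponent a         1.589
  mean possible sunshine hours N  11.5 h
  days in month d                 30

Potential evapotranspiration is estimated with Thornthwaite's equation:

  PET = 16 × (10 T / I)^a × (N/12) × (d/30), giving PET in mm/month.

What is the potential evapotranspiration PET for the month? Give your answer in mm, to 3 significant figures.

10T/I = 10 × 17.7 / 69.3 = 2.5541
(10T/I)^a = 2.5541^1.589 = 4.4371
Uncorrected PET = 16 × 4.4371 = 70.994 mm
Correction = (N/12)(d/30) = (11.5/12)(30/30) = 0.9583
PET = 70.994 × 0.9583 = 68.034 mm/month

68.0 mm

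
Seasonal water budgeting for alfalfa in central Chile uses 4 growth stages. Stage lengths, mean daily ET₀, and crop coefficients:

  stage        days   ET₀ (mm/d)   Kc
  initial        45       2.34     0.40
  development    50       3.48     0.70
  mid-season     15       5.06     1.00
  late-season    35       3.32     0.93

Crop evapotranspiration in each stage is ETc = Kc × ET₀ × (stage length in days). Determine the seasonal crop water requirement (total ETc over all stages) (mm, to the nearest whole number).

initial: 0.40 × 2.34 × 45 = 42.12 mm
development: 0.70 × 3.48 × 50 = 121.80 mm
mid-season: 1.00 × 5.06 × 15 = 75.90 mm
late-season: 0.93 × 3.32 × 35 = 108.07 mm
Seasonal total = 347.89 mm

348 mm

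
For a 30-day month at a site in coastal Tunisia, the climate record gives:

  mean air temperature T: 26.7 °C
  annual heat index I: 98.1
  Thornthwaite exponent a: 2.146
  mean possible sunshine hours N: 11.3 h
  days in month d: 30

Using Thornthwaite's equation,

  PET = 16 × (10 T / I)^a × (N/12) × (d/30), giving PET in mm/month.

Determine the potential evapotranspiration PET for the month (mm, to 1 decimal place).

10T/I = 10 × 26.7 / 98.1 = 2.7217
(10T/I)^a = 2.7217^2.146 = 8.5737
Uncorrected PET = 16 × 8.5737 = 137.179 mm
Correction = (N/12)(d/30) = (11.3/12)(30/30) = 0.9417
PET = 137.179 × 0.9417 = 129.181 mm/month

129.2 mm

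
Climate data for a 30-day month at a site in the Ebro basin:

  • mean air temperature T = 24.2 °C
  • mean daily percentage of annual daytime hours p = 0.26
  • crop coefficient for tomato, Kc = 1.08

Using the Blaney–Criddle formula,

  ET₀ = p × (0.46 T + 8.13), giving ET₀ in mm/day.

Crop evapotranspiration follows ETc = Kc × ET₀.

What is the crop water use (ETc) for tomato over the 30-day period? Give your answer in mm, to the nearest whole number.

162 mm

ET₀ = 0.26 × (0.46 × 24.2 + 8.13) = 0.26 × 19.262 = 5.0081 mm/d
ETc = Kc × ET₀ = 1.08 × 5.0081 = 5.4087 mm/d
Over 30 days: 5.4087 × 30 = 162.261 mm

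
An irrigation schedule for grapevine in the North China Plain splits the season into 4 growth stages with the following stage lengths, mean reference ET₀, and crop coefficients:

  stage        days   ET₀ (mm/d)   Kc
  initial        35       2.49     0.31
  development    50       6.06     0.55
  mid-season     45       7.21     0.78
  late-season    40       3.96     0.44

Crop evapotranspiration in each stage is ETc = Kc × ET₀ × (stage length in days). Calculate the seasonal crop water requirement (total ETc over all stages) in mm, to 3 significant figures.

516 mm

initial: 0.31 × 2.49 × 35 = 27.02 mm
development: 0.55 × 6.06 × 50 = 166.65 mm
mid-season: 0.78 × 7.21 × 45 = 253.07 mm
late-season: 0.44 × 3.96 × 40 = 69.70 mm
Seasonal total = 516.44 mm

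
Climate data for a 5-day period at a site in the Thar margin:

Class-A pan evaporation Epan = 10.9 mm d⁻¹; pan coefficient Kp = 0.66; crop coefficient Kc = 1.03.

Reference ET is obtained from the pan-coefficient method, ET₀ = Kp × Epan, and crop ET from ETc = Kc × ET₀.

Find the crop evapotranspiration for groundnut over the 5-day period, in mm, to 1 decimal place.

ET₀ = 0.66 × 10.9 = 7.1940 mm/d
ETc = Kc × ET₀ = 1.03 × 7.1940 = 7.4098 mm/d
Over 5 days: 7.4098 × 5 = 37.049 mm

37.0 mm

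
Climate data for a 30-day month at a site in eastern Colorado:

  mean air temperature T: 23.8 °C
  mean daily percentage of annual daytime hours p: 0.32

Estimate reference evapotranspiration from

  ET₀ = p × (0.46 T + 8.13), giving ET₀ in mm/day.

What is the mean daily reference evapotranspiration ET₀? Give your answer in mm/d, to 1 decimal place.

6.1 mm/d

ET₀ = 0.32 × (0.46 × 23.8 + 8.13) = 0.32 × 19.078 = 6.1050 mm/d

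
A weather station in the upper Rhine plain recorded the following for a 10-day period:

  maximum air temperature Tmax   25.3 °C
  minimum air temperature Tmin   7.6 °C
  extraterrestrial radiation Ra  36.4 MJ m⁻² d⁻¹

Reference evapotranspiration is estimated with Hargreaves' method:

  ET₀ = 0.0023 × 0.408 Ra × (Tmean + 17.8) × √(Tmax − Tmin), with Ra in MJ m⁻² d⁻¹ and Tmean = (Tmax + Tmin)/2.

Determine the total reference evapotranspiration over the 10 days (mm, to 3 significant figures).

Tmean = (25.3 + 7.6)/2 = 16.45 °C
0.408 Ra = 0.408 × 36.4 = 14.8512 mm/d equivalent
ET₀ = 0.0023 × 14.8512 × (16.45 + 17.8) × √17.7 = 0.0023 × 14.8512 × 34.25 × 4.2071 = 4.9219 mm/d
Over 10 days: 4.9219 × 10 = 49.219 mm

49.2 mm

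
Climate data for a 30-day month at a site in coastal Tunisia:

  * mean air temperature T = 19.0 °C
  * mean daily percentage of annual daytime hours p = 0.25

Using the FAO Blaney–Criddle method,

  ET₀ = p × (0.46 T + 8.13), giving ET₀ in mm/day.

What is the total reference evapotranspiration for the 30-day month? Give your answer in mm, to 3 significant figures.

127 mm

ET₀ = 0.25 × (0.46 × 19.0 + 8.13) = 0.25 × 16.870 = 4.2175 mm/d
Monthly total = 4.2175 × 30 = 126.525 mm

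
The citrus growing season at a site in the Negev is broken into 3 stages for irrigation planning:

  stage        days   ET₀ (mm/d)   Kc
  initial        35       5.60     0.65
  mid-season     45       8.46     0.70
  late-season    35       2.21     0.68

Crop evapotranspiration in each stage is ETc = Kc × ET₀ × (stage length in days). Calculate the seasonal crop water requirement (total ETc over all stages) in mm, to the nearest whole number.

446 mm

initial: 0.65 × 5.60 × 35 = 127.40 mm
mid-season: 0.70 × 8.46 × 45 = 266.49 mm
late-season: 0.68 × 2.21 × 35 = 52.60 mm
Seasonal total = 446.49 mm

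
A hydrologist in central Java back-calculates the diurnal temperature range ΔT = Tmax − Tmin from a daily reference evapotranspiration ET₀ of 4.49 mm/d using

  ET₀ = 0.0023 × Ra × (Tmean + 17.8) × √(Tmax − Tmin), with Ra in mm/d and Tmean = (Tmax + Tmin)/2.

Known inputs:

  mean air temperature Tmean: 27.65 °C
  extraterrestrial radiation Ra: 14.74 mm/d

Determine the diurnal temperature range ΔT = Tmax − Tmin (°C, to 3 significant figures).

8.49 °C

√ΔT = ET₀ / [0.0023 × Ra × (Tmean+17.8)] = 4.49 / (0.0023 × 14.74 × 45.45) = 2.9140
ΔT = 2.9140² = 8.491 °C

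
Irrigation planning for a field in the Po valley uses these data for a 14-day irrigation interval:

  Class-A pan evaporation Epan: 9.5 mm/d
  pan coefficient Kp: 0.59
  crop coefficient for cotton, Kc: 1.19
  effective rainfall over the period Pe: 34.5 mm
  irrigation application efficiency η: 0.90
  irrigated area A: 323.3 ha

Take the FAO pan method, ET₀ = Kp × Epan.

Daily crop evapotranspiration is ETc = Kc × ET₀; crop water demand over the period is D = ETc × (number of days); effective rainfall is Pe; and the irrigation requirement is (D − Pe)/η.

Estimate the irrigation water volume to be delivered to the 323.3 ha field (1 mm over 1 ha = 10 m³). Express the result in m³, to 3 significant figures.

212000 m³

ET₀ = 0.59 × 9.5 = 5.6050 mm/d
ETc = Kc × ET₀ = 1.19 × 5.6050 = 6.6700 mm/d
Crop demand D = ETc × 14 d = 6.6700 × 14 = 93.380 mm
D − Pe = 93.380 − 34.5 = 58.880 mm
Gross irrigation = 58.880 / 0.90 = 65.422 mm
Volume = 65.422 mm × 323.3 ha × 10 = 211509.3 m³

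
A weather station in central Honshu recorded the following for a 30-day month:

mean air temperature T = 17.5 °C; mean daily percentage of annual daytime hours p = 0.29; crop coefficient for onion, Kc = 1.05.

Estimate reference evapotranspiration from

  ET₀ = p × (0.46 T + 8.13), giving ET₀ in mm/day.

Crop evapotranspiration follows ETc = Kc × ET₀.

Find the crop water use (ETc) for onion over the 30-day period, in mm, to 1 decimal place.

ET₀ = 0.29 × (0.46 × 17.5 + 8.13) = 0.29 × 16.180 = 4.6922 mm/d
ETc = Kc × ET₀ = 1.05 × 4.6922 = 4.9268 mm/d
Over 30 days: 4.9268 × 30 = 147.804 mm

147.8 mm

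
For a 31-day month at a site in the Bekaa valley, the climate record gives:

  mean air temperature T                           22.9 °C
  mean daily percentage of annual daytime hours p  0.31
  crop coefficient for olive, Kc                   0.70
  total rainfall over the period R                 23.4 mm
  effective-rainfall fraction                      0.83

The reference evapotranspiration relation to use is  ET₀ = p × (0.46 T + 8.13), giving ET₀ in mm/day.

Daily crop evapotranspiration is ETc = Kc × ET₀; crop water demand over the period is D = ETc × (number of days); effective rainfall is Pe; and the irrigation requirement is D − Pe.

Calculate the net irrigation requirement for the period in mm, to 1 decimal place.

106.1 mm

ET₀ = 0.31 × (0.46 × 22.9 + 8.13) = 0.31 × 18.664 = 5.7858 mm/d
ETc = Kc × ET₀ = 0.70 × 5.7858 = 4.0501 mm/d
Crop demand D = ETc × 31 d = 4.0501 × 31 = 125.553 mm
Pe = 0.83 × 23.4 = 19.422 mm
D − Pe = 125.553 − 19.422 = 106.131 mm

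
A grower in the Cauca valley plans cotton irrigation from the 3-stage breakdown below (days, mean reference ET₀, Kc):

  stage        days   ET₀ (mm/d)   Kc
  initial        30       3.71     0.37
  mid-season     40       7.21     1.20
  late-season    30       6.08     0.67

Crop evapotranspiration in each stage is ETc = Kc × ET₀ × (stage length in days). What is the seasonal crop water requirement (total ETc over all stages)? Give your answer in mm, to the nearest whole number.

509 mm

initial: 0.37 × 3.71 × 30 = 41.18 mm
mid-season: 1.20 × 7.21 × 40 = 346.08 mm
late-season: 0.67 × 6.08 × 30 = 122.21 mm
Seasonal total = 509.47 mm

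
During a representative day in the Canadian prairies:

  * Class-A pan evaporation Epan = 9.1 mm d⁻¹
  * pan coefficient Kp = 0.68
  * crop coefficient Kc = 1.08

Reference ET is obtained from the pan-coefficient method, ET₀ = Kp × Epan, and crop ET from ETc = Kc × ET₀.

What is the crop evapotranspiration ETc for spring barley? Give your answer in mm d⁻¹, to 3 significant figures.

ET₀ = 0.68 × 9.1 = 6.1880 mm/d
ETc = Kc × ET₀ = 1.08 × 6.1880 = 6.6830 mm/d

6.68 mm d⁻¹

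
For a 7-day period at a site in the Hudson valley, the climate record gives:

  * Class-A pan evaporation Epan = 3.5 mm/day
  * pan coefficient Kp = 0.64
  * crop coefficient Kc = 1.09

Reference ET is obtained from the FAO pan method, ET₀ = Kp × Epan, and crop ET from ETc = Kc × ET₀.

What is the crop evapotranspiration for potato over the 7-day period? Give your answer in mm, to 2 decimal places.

17.09 mm

ET₀ = 0.64 × 3.5 = 2.2400 mm/d
ETc = Kc × ET₀ = 1.09 × 2.2400 = 2.4416 mm/d
Over 7 days: 2.4416 × 7 = 17.091 mm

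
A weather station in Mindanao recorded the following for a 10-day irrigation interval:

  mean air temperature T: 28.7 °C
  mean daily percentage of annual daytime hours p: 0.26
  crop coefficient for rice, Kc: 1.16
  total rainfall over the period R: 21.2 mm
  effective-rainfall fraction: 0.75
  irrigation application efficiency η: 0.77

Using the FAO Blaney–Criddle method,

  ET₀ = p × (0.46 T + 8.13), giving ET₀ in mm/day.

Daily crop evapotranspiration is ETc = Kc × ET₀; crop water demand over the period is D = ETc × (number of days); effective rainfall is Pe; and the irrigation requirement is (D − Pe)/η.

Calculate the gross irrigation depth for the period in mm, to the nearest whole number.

ET₀ = 0.26 × (0.46 × 28.7 + 8.13) = 0.26 × 21.332 = 5.5463 mm/d
ETc = Kc × ET₀ = 1.16 × 5.5463 = 6.4337 mm/d
Crop demand D = ETc × 10 d = 6.4337 × 10 = 64.337 mm
Pe = 0.75 × 21.2 = 15.900 mm
D − Pe = 64.337 − 15.900 = 48.437 mm
Gross irrigation = 48.437 / 0.77 = 62.905 mm

63 mm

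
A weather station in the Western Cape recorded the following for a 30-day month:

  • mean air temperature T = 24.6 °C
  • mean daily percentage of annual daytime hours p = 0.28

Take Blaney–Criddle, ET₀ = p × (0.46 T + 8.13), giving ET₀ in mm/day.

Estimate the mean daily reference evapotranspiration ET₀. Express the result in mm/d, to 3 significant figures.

ET₀ = 0.28 × (0.46 × 24.6 + 8.13) = 0.28 × 19.446 = 5.4449 mm/d

5.44 mm/d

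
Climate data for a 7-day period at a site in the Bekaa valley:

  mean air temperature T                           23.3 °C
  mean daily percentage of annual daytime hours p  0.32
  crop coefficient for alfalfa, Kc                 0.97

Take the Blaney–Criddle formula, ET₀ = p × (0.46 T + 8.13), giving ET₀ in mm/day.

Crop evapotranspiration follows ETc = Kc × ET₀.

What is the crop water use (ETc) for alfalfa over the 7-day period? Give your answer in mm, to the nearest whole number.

ET₀ = 0.32 × (0.46 × 23.3 + 8.13) = 0.32 × 18.848 = 6.0314 mm/d
ETc = Kc × ET₀ = 0.97 × 6.0314 = 5.8505 mm/d
Over 7 days: 5.8505 × 7 = 40.954 mm

41 mm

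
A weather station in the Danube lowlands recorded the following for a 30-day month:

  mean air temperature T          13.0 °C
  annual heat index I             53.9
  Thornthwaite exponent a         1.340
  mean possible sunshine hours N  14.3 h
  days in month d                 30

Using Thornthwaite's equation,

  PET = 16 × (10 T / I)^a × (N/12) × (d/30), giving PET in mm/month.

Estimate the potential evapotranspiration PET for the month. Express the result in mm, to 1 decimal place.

62.0 mm

10T/I = 10 × 13.0 / 53.9 = 2.4119
(10T/I)^a = 2.4119^1.340 = 3.2536
Uncorrected PET = 16 × 3.2536 = 52.058 mm
Correction = (N/12)(d/30) = (14.3/12)(30/30) = 1.1917
PET = 52.058 × 1.1917 = 62.038 mm/month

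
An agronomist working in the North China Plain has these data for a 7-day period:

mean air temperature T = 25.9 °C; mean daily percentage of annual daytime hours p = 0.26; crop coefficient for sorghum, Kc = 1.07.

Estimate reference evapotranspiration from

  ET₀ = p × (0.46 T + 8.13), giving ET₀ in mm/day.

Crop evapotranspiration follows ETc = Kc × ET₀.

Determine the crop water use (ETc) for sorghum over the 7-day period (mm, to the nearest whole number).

39 mm

ET₀ = 0.26 × (0.46 × 25.9 + 8.13) = 0.26 × 20.044 = 5.2114 mm/d
ETc = Kc × ET₀ = 1.07 × 5.2114 = 5.5762 mm/d
Over 7 days: 5.5762 × 7 = 39.033 mm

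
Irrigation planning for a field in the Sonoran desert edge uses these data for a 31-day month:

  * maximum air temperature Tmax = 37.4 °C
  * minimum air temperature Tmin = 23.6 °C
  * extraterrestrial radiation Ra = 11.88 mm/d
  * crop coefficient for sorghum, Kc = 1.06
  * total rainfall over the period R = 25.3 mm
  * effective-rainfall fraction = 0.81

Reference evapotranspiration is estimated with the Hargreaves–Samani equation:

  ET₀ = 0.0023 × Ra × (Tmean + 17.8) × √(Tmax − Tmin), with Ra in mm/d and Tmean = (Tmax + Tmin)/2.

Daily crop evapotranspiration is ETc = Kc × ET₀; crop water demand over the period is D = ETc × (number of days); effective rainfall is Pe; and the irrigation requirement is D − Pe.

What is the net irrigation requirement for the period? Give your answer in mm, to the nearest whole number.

141 mm

Tmean = (37.4 + 23.6)/2 = 30.50 °C
ET₀ = 0.0023 × 11.88 × (30.50 + 17.8) × √13.8 = 0.0023 × 11.88 × 48.30 × 3.7148 = 4.9026 mm/d
ETc = Kc × ET₀ = 1.06 × 4.9026 = 5.1968 mm/d
Crop demand D = ETc × 31 d = 5.1968 × 31 = 161.101 mm
Pe = 0.81 × 25.3 = 20.493 mm
D − Pe = 161.101 − 20.493 = 140.608 mm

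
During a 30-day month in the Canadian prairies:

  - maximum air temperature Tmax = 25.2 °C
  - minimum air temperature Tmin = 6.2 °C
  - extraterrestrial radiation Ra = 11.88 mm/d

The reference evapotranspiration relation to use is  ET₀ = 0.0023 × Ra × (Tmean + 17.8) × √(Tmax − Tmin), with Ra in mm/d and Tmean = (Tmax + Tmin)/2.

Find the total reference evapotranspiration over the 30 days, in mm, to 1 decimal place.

Tmean = (25.2 + 6.2)/2 = 15.70 °C
ET₀ = 0.0023 × 11.88 × (15.70 + 17.8) × √19.0 = 0.0023 × 11.88 × 33.50 × 4.3589 = 3.9899 mm/d
Over 30 days: 3.9899 × 30 = 119.697 mm

119.7 mm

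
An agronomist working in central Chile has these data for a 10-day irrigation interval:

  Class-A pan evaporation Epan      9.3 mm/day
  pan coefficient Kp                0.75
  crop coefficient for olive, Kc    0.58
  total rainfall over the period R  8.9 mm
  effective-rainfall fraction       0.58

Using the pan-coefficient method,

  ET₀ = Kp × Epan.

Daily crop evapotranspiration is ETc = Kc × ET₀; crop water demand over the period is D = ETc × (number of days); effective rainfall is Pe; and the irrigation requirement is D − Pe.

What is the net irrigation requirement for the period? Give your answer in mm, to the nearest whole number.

ET₀ = 0.75 × 9.3 = 6.9750 mm/d
ETc = Kc × ET₀ = 0.58 × 6.9750 = 4.0455 mm/d
Crop demand D = ETc × 10 d = 4.0455 × 10 = 40.455 mm
Pe = 0.58 × 8.9 = 5.162 mm
D − Pe = 40.455 − 5.162 = 35.293 mm

35 mm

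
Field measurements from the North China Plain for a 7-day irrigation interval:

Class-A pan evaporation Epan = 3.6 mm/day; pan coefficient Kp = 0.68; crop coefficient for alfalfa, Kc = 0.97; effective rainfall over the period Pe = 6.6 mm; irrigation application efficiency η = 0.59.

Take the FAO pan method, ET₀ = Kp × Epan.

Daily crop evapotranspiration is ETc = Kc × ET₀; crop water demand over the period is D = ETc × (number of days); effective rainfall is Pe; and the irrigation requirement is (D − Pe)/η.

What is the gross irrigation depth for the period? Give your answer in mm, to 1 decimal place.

ET₀ = 0.68 × 3.6 = 2.4480 mm/d
ETc = Kc × ET₀ = 0.97 × 2.4480 = 2.3746 mm/d
Crop demand D = ETc × 7 d = 2.3746 × 7 = 16.622 mm
D − Pe = 16.622 − 6.6 = 10.022 mm
Gross irrigation = 10.022 / 0.59 = 16.986 mm

17.0 mm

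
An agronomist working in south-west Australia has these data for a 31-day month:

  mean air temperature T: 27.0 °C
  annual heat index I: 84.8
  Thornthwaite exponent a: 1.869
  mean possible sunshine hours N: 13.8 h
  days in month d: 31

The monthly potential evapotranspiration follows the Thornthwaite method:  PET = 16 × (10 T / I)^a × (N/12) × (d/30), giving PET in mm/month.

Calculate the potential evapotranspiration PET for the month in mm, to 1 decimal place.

10T/I = 10 × 27.0 / 84.8 = 3.1840
(10T/I)^a = 3.1840^1.869 = 8.7108
Uncorrected PET = 16 × 8.7108 = 139.373 mm
Correction = (N/12)(d/30) = (13.8/12)(31/30) = 1.1883
PET = 139.373 × 1.1883 = 165.617 mm/month

165.6 mm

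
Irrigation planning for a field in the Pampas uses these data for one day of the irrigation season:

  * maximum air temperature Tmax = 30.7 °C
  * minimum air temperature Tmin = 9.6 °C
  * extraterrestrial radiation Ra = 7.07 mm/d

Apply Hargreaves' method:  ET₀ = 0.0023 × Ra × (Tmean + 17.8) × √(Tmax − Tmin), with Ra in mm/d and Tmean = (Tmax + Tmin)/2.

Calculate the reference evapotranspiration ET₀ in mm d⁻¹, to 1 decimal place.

Tmean = (30.7 + 9.6)/2 = 20.15 °C
ET₀ = 0.0023 × 7.07 × (20.15 + 17.8) × √21.1 = 0.0023 × 7.07 × 37.95 × 4.5935 = 2.8347 mm/d

2.8 mm d⁻¹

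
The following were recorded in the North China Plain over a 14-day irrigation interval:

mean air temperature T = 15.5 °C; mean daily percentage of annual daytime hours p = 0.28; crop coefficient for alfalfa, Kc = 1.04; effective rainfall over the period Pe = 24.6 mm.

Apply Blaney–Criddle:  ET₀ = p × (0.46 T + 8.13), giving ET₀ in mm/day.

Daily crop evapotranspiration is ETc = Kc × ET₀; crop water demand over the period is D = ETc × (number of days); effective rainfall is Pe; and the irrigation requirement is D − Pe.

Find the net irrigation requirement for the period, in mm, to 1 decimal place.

ET₀ = 0.28 × (0.46 × 15.5 + 8.13) = 0.28 × 15.260 = 4.2728 mm/d
ETc = Kc × ET₀ = 1.04 × 4.2728 = 4.4437 mm/d
Crop demand D = ETc × 14 d = 4.4437 × 14 = 62.212 mm
D − Pe = 62.212 − 24.6 = 37.612 mm

37.6 mm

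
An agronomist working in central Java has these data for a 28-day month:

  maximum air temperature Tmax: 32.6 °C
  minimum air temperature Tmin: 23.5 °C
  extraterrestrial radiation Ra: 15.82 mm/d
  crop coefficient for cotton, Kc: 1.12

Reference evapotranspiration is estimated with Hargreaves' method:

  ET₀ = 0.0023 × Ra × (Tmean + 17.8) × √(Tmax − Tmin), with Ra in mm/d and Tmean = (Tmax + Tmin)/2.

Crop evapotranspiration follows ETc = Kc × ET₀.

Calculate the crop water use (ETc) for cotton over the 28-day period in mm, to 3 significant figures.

Tmean = (32.6 + 23.5)/2 = 28.05 °C
ET₀ = 0.0023 × 15.82 × (28.05 + 17.8) × √9.1 = 0.0023 × 15.82 × 45.85 × 3.0166 = 5.0326 mm/d
ETc = Kc × ET₀ = 1.12 × 5.0326 = 5.6365 mm/d
Over 28 days: 5.6365 × 28 = 157.822 mm

158 mm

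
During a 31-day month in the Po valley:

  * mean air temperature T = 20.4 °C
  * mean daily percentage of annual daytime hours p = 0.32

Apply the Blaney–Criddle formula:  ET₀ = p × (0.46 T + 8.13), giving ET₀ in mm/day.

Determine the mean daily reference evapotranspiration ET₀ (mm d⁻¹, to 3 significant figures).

5.60 mm d⁻¹

ET₀ = 0.32 × (0.46 × 20.4 + 8.13) = 0.32 × 17.514 = 5.6045 mm/d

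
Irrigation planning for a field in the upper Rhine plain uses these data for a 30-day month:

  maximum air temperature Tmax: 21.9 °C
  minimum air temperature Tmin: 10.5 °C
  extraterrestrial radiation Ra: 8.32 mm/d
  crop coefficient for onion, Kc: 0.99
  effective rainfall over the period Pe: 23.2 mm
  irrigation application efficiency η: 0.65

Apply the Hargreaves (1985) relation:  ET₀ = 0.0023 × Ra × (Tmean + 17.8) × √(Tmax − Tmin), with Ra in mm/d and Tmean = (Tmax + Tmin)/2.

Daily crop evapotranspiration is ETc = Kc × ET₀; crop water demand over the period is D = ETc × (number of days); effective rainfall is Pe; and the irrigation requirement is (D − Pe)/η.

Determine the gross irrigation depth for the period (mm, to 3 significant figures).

64.7 mm

Tmean = (21.9 + 10.5)/2 = 16.20 °C
ET₀ = 0.0023 × 8.32 × (16.20 + 17.8) × √11.4 = 0.0023 × 8.32 × 34.00 × 3.3764 = 2.1968 mm/d
ETc = Kc × ET₀ = 0.99 × 2.1968 = 2.1748 mm/d
Crop demand D = ETc × 30 d = 2.1748 × 30 = 65.244 mm
D − Pe = 65.244 − 23.2 = 42.044 mm
Gross irrigation = 42.044 / 0.65 = 64.683 mm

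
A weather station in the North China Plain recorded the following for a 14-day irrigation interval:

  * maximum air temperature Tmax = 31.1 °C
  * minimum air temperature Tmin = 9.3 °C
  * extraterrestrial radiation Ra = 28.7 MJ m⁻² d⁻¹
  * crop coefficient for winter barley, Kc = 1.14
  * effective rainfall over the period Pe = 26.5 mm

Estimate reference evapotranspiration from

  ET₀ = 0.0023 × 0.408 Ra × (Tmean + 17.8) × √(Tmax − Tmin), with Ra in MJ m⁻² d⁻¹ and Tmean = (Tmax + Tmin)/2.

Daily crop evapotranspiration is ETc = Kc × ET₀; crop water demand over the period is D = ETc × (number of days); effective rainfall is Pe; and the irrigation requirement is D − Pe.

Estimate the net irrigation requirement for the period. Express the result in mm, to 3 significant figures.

Tmean = (31.1 + 9.3)/2 = 20.20 °C
0.408 Ra = 0.408 × 28.7 = 11.7096 mm/d equivalent
ET₀ = 0.0023 × 11.7096 × (20.20 + 17.8) × √21.8 = 0.0023 × 11.7096 × 38.00 × 4.6690 = 4.7783 mm/d
ETc = Kc × ET₀ = 1.14 × 4.7783 = 5.4473 mm/d
Crop demand D = ETc × 14 d = 5.4473 × 14 = 76.262 mm
D − Pe = 76.262 − 26.5 = 49.762 mm

49.8 mm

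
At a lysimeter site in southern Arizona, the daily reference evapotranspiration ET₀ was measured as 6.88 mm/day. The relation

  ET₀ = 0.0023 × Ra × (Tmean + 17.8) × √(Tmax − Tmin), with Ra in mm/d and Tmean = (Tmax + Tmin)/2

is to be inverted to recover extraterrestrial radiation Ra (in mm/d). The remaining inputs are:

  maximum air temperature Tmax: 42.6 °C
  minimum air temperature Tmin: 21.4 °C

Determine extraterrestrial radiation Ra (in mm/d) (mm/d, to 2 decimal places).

13.05 mm/d

Tmean = 32.00 °C; √ΔT = 4.6043
Ra = ET₀ / [0.0023 × (Tmean+17.8) × √ΔT] = 6.88 / (0.0023 × 49.80 × 4.6043) = 13.046 mm/d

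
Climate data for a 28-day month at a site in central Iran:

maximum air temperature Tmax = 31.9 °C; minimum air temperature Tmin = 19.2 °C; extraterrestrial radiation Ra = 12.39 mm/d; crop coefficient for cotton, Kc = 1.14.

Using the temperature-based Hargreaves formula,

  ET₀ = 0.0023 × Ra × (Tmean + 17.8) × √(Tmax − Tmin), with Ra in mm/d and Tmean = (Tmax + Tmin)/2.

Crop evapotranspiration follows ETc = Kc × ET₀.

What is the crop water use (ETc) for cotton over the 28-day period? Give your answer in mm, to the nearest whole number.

141 mm

Tmean = (31.9 + 19.2)/2 = 25.55 °C
ET₀ = 0.0023 × 12.39 × (25.55 + 17.8) × √12.7 = 0.0023 × 12.39 × 43.35 × 3.5637 = 4.4024 mm/d
ETc = Kc × ET₀ = 1.14 × 4.4024 = 5.0187 mm/d
Over 28 days: 5.0187 × 28 = 140.524 mm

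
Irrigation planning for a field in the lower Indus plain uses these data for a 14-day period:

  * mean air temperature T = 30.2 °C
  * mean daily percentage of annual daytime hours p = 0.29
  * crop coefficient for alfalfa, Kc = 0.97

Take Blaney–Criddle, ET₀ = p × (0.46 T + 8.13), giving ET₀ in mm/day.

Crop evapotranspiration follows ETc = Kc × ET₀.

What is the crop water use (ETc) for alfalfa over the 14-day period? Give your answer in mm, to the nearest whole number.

ET₀ = 0.29 × (0.46 × 30.2 + 8.13) = 0.29 × 22.022 = 6.3864 mm/d
ETc = Kc × ET₀ = 0.97 × 6.3864 = 6.1948 mm/d
Over 14 days: 6.1948 × 14 = 86.727 mm

87 mm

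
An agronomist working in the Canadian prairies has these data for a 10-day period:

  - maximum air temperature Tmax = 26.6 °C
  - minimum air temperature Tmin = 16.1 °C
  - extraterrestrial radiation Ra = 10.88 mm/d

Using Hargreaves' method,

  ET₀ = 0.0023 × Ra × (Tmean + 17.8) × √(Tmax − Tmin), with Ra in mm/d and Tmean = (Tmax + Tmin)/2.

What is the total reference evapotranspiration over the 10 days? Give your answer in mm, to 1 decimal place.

31.7 mm

Tmean = (26.6 + 16.1)/2 = 21.35 °C
ET₀ = 0.0023 × 10.88 × (21.35 + 17.8) × √10.5 = 0.0023 × 10.88 × 39.15 × 3.2404 = 3.1746 mm/d
Over 10 days: 3.1746 × 10 = 31.746 mm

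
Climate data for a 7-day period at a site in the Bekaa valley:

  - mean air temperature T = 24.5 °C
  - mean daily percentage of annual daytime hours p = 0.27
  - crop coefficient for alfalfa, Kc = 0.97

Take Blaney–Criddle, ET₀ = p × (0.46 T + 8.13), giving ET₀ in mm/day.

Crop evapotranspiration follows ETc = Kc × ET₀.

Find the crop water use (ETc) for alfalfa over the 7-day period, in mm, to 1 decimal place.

35.6 mm

ET₀ = 0.27 × (0.46 × 24.5 + 8.13) = 0.27 × 19.400 = 5.2380 mm/d
ETc = Kc × ET₀ = 0.97 × 5.2380 = 5.0809 mm/d
Over 7 days: 5.0809 × 7 = 35.566 mm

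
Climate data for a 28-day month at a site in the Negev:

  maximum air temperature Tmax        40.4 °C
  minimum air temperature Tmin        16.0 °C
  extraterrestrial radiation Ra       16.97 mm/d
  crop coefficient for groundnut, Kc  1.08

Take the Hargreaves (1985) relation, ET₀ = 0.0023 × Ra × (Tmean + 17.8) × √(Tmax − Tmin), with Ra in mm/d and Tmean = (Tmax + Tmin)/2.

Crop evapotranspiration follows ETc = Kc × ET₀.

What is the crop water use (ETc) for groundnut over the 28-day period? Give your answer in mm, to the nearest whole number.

268 mm

Tmean = (40.4 + 16.0)/2 = 28.20 °C
ET₀ = 0.0023 × 16.97 × (28.20 + 17.8) × √24.4 = 0.0023 × 16.97 × 46.00 × 4.9396 = 8.8687 mm/d
ETc = Kc × ET₀ = 1.08 × 8.8687 = 9.5782 mm/d
Over 28 days: 9.5782 × 28 = 268.190 mm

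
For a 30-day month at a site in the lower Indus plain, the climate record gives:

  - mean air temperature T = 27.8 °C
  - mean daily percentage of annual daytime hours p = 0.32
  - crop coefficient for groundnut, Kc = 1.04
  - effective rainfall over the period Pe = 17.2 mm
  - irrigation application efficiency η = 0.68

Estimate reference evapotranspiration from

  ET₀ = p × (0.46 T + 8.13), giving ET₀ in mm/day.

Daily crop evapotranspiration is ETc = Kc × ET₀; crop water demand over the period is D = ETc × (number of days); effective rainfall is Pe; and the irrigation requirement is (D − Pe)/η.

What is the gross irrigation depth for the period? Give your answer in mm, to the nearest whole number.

282 mm

ET₀ = 0.32 × (0.46 × 27.8 + 8.13) = 0.32 × 20.918 = 6.6938 mm/d
ETc = Kc × ET₀ = 1.04 × 6.6938 = 6.9616 mm/d
Crop demand D = ETc × 30 d = 6.9616 × 30 = 208.848 mm
D − Pe = 208.848 − 17.2 = 191.648 mm
Gross irrigation = 191.648 / 0.68 = 281.835 mm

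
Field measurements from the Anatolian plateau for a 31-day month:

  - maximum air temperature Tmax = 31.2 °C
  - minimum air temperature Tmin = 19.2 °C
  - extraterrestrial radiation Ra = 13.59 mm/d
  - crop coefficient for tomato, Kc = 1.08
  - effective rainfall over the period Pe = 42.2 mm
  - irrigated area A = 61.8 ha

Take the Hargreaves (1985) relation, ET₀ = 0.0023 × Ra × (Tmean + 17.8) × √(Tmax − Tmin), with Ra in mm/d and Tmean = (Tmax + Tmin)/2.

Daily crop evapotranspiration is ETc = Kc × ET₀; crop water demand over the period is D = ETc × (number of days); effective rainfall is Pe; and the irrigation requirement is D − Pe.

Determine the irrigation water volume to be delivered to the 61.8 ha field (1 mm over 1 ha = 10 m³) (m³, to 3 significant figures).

Tmean = (31.2 + 19.2)/2 = 25.20 °C
ET₀ = 0.0023 × 13.59 × (25.20 + 17.8) × √12.0 = 0.0023 × 13.59 × 43.00 × 3.4641 = 4.6559 mm/d
ETc = Kc × ET₀ = 1.08 × 4.6559 = 5.0284 mm/d
Crop demand D = ETc × 31 d = 5.0284 × 31 = 155.880 mm
D − Pe = 155.880 − 42.2 = 113.680 mm
Volume = 113.680 mm × 61.8 ha × 10 = 70254.2 m³

70300 m³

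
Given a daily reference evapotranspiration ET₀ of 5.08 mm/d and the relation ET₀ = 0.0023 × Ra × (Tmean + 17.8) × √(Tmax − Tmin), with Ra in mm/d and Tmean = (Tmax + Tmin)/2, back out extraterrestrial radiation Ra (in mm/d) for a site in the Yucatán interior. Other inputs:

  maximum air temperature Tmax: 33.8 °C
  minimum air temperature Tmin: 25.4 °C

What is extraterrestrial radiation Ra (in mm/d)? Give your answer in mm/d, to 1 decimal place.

Tmean = 29.60 °C; √ΔT = 2.8983
Ra = ET₀ / [0.0023 × (Tmean+17.8) × √ΔT] = 5.08 / (0.0023 × 47.40 × 2.8983) = 16.077 mm/d

16.1 mm/d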